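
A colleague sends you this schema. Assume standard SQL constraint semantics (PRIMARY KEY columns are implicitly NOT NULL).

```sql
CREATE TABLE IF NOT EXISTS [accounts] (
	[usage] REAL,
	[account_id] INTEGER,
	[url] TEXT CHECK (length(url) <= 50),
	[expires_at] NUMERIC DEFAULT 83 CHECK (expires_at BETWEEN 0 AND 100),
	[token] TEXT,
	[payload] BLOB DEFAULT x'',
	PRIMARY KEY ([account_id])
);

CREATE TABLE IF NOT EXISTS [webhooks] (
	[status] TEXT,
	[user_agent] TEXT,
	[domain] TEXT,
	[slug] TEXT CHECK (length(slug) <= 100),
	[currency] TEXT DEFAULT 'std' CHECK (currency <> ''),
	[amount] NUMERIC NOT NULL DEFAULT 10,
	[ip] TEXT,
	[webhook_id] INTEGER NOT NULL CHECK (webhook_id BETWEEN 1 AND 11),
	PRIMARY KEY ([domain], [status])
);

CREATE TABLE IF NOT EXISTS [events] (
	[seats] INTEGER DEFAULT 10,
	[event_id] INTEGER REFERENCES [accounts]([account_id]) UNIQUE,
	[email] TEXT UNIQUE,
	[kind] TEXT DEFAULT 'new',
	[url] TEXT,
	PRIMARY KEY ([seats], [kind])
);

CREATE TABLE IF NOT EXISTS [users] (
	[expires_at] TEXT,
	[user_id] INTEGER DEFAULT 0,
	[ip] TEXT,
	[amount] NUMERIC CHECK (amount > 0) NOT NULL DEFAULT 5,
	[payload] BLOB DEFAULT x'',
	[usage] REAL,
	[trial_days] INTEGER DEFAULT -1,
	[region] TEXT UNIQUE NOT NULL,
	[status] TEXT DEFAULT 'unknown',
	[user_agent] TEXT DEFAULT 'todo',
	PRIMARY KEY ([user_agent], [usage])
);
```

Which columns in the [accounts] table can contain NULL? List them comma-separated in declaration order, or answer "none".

- usage: no NOT NULL constraint applies → nullable.
- account_id: part of the PRIMARY KEY, which implies NOT NULL → not nullable.
- url: CHECK does not forbid NULL (a CHECK constraint passes when its expression is NULL) → nullable.
- expires_at: CHECK does not forbid NULL (a CHECK constraint passes when its expression is NULL) → nullable.
- token: no NOT NULL constraint applies → nullable.
- payload: DEFAULT only fills an omitted column; an explicit NULL is still allowed → nullable.

usage, url, expires_at, token, payload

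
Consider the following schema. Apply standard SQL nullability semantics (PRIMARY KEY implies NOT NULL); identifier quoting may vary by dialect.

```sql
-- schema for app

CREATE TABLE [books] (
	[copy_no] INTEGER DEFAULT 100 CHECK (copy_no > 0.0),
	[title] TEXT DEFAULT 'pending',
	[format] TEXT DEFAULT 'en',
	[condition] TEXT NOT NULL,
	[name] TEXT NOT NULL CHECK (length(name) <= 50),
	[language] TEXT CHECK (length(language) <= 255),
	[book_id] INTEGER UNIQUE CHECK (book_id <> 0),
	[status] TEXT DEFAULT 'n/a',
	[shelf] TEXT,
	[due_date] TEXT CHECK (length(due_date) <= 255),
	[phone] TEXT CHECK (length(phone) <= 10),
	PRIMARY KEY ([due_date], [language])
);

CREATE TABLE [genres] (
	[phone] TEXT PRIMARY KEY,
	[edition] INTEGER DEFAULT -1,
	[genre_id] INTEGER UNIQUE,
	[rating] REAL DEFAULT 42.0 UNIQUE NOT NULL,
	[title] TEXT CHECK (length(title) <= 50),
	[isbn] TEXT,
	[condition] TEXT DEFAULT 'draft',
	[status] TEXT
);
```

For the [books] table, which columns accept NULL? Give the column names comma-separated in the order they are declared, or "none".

copy_no, title, format, book_id, status, shelf, phone

- copy_no: CHECK does not forbid NULL (a CHECK constraint passes when its expression is NULL) → nullable.
- title: DEFAULT only fills an omitted column; an explicit NULL is still allowed → nullable.
- format: DEFAULT only fills an omitted column; an explicit NULL is still allowed → nullable.
- condition: declared NOT NULL → not nullable.
- name: declared NOT NULL → not nullable.
- language: part of the PRIMARY KEY, which implies NOT NULL → not nullable.
- book_id: CHECK does not forbid NULL (a CHECK constraint passes when its expression is NULL) → nullable.
- status: DEFAULT only fills an omitted column; an explicit NULL is still allowed → nullable.
- shelf: no NOT NULL constraint applies → nullable.
- due_date: part of the PRIMARY KEY, which implies NOT NULL → not nullable.
- phone: CHECK does not forbid NULL (a CHECK constraint passes when its expression is NULL) → nullable.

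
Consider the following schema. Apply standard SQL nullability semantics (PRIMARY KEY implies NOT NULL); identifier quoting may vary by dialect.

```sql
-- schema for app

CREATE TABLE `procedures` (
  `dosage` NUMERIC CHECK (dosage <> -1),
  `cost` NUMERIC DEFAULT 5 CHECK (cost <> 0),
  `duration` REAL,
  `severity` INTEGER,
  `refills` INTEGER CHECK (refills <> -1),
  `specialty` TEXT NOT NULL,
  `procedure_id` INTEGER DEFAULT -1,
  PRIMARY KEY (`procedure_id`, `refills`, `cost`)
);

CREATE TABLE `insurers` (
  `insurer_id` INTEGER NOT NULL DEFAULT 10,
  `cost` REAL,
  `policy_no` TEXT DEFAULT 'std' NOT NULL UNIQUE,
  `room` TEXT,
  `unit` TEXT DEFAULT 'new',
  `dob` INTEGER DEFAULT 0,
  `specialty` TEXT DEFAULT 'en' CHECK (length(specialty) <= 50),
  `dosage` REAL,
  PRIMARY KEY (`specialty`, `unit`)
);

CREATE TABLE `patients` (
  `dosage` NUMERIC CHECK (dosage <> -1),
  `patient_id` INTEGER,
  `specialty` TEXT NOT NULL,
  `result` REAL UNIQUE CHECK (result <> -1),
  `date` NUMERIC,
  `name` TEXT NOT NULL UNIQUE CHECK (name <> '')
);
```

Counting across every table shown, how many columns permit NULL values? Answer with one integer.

procedures: 3 nullable (dosage, duration, severity — PK (procedure_id, refills, cost) and explicit NOT NULL columns excluded).
insurers: 4 nullable (cost, room, dob, dosage — PK (specialty, unit) and explicit NOT NULL columns excluded).
patients: 4 nullable (dosage, patient_id, result, date — PK none and explicit NOT NULL columns excluded).
Total: 3 + 4 + 4 = 11.

11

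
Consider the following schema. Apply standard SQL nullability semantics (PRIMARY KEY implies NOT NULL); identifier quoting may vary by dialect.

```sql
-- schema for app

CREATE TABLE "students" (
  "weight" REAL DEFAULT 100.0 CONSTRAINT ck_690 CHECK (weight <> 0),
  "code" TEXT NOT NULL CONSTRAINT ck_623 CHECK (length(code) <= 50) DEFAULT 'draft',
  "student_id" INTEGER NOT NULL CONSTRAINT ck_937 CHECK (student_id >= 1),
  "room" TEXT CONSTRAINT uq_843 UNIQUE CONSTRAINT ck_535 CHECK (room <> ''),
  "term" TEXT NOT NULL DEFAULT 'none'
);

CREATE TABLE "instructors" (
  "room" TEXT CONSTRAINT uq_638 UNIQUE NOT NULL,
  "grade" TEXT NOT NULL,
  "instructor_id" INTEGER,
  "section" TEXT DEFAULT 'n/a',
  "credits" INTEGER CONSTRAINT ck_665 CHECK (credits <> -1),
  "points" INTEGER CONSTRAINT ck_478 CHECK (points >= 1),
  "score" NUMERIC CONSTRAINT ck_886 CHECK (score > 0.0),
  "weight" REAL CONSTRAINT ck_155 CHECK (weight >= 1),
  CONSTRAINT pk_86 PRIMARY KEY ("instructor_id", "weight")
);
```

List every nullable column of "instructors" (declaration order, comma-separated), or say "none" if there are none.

- room: declared NOT NULL → not nullable.
- grade: declared NOT NULL → not nullable.
- instructor_id: part of the PRIMARY KEY, which implies NOT NULL → not nullable.
- section: DEFAULT only fills an omitted column; an explicit NULL is still allowed → nullable.
- credits: CHECK does not forbid NULL (a CHECK constraint passes when its expression is NULL) → nullable.
- points: CHECK does not forbid NULL (a CHECK constraint passes when its expression is NULL) → nullable.
- score: CHECK does not forbid NULL (a CHECK constraint passes when its expression is NULL) → nullable.
- weight: part of the PRIMARY KEY, which implies NOT NULL → not nullable.

section, credits, points, score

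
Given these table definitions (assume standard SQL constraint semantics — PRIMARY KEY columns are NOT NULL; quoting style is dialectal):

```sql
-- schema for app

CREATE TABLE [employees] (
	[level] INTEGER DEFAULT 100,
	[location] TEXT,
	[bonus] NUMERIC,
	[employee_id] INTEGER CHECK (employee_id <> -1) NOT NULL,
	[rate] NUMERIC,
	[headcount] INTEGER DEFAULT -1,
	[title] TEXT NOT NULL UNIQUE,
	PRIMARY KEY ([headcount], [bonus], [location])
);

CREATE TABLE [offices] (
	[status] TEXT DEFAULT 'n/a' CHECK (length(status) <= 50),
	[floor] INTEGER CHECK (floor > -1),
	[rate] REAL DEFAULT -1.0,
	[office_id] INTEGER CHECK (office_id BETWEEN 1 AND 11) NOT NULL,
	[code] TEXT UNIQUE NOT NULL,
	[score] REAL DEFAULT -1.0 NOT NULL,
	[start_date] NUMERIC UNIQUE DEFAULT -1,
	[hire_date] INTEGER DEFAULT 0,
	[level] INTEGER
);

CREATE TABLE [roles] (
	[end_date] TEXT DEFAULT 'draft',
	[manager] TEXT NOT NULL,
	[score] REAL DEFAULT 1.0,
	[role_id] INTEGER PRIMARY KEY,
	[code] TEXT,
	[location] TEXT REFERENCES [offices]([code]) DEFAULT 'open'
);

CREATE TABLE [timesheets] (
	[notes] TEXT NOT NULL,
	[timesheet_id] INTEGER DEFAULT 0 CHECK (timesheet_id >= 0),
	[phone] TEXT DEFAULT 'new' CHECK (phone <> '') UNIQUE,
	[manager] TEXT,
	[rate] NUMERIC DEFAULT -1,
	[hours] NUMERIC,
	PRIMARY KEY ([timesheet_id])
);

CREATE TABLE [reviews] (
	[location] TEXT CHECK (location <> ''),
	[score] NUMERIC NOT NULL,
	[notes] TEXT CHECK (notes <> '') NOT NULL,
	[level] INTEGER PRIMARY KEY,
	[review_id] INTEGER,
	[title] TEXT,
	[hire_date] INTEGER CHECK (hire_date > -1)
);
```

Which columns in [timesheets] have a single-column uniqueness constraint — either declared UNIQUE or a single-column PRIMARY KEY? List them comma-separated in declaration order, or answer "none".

timesheet_id, phone

- notes: no UNIQUE or single-column PK constraint.
- timesheet_id: single-column PRIMARY KEY → unique.
- phone: declared UNIQUE → unique.
- manager: no UNIQUE or single-column PK constraint.
- rate: no UNIQUE or single-column PK constraint.
- hours: no UNIQUE or single-column PK constraint.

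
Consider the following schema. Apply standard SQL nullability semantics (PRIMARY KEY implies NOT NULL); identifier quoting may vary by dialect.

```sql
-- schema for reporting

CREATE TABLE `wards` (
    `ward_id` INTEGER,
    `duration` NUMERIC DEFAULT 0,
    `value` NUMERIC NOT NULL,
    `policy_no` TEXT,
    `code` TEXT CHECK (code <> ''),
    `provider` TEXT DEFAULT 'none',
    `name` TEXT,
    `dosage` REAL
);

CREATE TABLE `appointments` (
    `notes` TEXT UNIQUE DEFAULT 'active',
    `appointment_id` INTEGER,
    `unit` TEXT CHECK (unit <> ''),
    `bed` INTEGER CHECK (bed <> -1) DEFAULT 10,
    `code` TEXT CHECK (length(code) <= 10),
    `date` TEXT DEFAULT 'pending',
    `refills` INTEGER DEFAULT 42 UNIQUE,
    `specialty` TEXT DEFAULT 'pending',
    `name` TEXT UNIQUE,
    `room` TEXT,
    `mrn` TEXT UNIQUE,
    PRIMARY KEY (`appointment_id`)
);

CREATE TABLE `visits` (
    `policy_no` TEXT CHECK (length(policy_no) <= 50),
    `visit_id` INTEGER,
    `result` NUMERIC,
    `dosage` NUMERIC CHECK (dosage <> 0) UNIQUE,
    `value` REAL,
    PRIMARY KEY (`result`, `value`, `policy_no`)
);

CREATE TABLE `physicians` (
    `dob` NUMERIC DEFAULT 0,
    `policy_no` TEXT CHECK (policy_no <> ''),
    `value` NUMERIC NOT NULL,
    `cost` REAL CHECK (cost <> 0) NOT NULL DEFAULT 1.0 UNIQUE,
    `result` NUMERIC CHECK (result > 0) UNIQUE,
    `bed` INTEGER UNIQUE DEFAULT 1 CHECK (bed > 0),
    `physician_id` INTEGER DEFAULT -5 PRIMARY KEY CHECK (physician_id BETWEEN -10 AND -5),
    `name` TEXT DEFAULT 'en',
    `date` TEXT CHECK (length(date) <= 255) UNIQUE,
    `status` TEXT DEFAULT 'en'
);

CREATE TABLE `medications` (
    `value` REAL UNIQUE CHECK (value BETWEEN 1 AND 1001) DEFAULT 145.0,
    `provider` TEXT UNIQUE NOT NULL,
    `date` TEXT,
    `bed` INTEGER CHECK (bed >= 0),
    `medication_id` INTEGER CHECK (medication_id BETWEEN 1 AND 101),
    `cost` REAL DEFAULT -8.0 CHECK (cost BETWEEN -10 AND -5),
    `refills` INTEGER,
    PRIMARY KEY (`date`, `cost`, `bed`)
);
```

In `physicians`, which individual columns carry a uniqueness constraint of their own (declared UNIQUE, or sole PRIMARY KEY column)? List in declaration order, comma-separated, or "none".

- dob: no UNIQUE or single-column PK constraint.
- policy_no: no UNIQUE or single-column PK constraint.
- value: no UNIQUE or single-column PK constraint.
- cost: declared UNIQUE → unique.
- result: declared UNIQUE → unique.
- bed: declared UNIQUE → unique.
- physician_id: single-column PRIMARY KEY → unique.
- name: no UNIQUE or single-column PK constraint.
- date: declared UNIQUE → unique.
- status: no UNIQUE or single-column PK constraint.

cost, result, bed, physician_id, date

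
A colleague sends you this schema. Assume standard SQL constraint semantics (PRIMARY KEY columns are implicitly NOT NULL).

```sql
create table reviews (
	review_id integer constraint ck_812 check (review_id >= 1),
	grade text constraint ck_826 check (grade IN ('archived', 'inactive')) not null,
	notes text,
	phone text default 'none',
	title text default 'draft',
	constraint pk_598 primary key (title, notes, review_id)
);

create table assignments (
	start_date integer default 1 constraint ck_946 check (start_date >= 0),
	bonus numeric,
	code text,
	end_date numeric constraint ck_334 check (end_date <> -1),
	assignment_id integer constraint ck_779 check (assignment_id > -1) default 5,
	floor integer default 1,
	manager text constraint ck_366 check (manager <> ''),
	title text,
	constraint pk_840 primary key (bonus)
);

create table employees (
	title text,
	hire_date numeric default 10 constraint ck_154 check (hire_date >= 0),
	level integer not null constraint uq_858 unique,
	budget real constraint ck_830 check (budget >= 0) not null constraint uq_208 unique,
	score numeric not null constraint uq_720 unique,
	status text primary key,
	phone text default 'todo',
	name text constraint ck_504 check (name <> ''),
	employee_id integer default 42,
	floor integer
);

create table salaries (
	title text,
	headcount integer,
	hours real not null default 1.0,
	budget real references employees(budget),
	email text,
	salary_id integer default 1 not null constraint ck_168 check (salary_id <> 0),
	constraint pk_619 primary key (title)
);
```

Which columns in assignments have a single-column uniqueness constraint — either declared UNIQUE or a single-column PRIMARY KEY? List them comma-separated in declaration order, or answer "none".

- start_date: no UNIQUE or single-column PK constraint.
- bonus: single-column PRIMARY KEY → unique.
- code: no UNIQUE or single-column PK constraint.
- end_date: no UNIQUE or single-column PK constraint.
- assignment_id: no UNIQUE or single-column PK constraint.
- floor: no UNIQUE or single-column PK constraint.
- manager: no UNIQUE or single-column PK constraint.
- title: no UNIQUE or single-column PK constraint.

bonus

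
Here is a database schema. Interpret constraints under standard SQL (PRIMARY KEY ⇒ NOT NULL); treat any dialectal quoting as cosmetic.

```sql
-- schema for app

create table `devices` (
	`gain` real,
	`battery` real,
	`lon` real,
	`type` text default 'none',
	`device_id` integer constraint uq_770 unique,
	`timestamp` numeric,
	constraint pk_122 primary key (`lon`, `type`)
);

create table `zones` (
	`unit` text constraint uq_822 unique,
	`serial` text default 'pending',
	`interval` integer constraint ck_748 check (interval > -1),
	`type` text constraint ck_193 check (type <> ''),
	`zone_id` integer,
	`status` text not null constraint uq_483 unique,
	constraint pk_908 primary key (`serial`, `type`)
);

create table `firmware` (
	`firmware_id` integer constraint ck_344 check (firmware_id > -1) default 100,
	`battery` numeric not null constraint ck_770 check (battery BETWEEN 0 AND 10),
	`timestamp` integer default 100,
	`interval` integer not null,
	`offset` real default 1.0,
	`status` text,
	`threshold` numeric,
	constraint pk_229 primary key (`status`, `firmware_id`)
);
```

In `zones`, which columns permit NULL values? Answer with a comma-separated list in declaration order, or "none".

- unit: UNIQUE does not imply NOT NULL → nullable.
- serial: part of the PRIMARY KEY, which implies NOT NULL → not nullable.
- interval: CHECK does not forbid NULL (a CHECK constraint passes when its expression is NULL) → nullable.
- type: part of the PRIMARY KEY, which implies NOT NULL → not nullable.
- zone_id: no NOT NULL constraint applies → nullable.
- status: declared NOT NULL → not nullable.

unit, interval, zone_id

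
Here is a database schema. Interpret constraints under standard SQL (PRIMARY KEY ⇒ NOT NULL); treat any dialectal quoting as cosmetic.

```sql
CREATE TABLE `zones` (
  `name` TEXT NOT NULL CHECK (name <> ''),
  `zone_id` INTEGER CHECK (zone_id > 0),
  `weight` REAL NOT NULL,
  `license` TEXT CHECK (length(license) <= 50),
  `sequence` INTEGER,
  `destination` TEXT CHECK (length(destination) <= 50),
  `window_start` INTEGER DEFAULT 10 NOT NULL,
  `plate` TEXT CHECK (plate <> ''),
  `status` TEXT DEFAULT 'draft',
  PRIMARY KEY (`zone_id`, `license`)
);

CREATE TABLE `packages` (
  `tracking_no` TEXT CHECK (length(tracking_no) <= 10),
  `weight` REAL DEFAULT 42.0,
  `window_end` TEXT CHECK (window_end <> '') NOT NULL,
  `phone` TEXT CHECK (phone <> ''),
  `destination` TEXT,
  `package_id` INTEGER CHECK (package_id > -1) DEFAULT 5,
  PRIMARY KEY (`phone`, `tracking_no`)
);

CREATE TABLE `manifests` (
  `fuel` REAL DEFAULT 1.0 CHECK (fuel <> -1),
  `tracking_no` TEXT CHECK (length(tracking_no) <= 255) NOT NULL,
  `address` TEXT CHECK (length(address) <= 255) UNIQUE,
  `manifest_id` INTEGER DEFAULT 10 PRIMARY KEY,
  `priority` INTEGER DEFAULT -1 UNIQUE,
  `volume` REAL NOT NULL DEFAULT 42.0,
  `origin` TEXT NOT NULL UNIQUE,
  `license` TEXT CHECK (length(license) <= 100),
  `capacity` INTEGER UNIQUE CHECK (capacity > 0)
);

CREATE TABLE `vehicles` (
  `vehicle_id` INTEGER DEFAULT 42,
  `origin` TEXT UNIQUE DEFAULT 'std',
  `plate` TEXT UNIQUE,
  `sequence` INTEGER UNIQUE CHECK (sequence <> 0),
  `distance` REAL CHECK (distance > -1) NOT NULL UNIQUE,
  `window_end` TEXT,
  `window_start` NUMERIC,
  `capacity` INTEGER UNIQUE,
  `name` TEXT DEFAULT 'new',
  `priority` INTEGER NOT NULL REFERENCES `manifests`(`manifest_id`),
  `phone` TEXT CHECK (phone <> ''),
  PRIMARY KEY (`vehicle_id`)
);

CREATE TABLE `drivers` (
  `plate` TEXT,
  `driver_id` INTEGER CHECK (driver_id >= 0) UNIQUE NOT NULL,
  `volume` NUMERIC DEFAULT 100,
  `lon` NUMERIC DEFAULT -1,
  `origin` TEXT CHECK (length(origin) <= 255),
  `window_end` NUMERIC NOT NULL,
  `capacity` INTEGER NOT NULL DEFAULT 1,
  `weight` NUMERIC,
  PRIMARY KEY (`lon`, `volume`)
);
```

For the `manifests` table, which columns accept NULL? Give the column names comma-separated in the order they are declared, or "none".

- fuel: CHECK does not forbid NULL (a CHECK constraint passes when its expression is NULL) → nullable.
- tracking_no: declared NOT NULL → not nullable.
- address: CHECK does not forbid NULL (a CHECK constraint passes when its expression is NULL) → nullable.
- manifest_id: part of the PRIMARY KEY, which implies NOT NULL → not nullable.
- priority: UNIQUE does not imply NOT NULL → nullable.
- volume: declared NOT NULL → not nullable.
- origin: declared NOT NULL → not nullable.
- license: CHECK does not forbid NULL (a CHECK constraint passes when its expression is NULL) → nullable.
- capacity: CHECK does not forbid NULL (a CHECK constraint passes when its expression is NULL) → nullable.

fuel, address, priority, license, capacity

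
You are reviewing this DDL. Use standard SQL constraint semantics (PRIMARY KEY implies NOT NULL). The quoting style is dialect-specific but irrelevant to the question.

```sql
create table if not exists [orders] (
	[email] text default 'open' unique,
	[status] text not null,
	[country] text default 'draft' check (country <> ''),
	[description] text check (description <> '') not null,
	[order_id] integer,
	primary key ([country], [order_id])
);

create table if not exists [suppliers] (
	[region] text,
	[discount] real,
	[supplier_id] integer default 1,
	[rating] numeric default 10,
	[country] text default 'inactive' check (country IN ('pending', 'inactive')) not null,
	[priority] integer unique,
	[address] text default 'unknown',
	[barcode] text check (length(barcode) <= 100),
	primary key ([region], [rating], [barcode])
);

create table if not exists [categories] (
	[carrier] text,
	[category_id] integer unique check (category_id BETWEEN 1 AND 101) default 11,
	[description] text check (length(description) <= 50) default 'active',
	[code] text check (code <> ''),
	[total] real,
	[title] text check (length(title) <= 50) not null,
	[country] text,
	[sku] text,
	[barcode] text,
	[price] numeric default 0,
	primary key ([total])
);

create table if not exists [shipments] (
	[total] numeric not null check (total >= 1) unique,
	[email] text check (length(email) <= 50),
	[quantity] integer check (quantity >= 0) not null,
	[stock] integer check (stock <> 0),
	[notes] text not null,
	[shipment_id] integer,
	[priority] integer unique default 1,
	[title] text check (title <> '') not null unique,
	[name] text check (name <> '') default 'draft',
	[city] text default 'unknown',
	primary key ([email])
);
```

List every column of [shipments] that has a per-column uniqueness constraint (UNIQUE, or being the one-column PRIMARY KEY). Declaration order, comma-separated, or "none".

- total: declared UNIQUE → unique.
- email: single-column PRIMARY KEY → unique.
- quantity: no UNIQUE or single-column PK constraint.
- stock: no UNIQUE or single-column PK constraint.
- notes: no UNIQUE or single-column PK constraint.
- shipment_id: no UNIQUE or single-column PK constraint.
- priority: declared UNIQUE → unique.
- title: declared UNIQUE → unique.
- name: no UNIQUE or single-column PK constraint.
- city: no UNIQUE or single-column PK constraint.

total, email, priority, title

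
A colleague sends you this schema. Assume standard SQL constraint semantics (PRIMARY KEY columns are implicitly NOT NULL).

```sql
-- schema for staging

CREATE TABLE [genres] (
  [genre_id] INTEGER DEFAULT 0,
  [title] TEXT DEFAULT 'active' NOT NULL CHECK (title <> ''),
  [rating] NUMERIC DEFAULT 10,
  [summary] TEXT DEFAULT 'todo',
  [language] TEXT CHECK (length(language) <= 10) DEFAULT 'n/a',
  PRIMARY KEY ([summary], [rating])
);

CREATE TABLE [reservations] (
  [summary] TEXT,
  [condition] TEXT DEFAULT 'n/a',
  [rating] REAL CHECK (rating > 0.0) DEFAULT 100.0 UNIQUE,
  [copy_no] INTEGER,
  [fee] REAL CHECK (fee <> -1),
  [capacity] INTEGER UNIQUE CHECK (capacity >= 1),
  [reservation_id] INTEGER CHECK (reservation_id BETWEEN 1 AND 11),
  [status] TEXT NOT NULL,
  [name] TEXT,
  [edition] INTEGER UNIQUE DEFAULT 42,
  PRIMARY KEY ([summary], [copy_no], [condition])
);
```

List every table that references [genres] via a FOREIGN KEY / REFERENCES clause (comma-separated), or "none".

none

No REFERENCES clause anywhere in the schema names genres.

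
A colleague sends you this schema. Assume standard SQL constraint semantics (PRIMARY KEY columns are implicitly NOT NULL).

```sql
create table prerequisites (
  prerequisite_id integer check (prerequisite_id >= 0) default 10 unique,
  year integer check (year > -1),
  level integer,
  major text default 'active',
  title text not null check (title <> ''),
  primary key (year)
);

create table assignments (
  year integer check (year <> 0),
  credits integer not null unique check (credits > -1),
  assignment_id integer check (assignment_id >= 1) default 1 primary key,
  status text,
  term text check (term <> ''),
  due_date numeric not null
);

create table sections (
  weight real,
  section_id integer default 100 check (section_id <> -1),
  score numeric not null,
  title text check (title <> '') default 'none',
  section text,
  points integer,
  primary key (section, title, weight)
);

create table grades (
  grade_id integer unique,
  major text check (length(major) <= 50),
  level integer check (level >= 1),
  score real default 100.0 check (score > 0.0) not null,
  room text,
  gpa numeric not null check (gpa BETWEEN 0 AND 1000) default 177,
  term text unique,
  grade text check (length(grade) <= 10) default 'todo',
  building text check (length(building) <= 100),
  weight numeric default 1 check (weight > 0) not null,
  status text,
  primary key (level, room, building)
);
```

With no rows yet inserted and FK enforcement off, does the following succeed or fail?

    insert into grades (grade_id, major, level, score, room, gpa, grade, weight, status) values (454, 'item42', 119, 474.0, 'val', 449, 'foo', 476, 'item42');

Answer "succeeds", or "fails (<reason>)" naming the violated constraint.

building is omitted from the column list and has no DEFAULT, so it would receive NULL.
But building is part of the PRIMARY KEY (implied NOT NULL).

fails (NOT NULL on building)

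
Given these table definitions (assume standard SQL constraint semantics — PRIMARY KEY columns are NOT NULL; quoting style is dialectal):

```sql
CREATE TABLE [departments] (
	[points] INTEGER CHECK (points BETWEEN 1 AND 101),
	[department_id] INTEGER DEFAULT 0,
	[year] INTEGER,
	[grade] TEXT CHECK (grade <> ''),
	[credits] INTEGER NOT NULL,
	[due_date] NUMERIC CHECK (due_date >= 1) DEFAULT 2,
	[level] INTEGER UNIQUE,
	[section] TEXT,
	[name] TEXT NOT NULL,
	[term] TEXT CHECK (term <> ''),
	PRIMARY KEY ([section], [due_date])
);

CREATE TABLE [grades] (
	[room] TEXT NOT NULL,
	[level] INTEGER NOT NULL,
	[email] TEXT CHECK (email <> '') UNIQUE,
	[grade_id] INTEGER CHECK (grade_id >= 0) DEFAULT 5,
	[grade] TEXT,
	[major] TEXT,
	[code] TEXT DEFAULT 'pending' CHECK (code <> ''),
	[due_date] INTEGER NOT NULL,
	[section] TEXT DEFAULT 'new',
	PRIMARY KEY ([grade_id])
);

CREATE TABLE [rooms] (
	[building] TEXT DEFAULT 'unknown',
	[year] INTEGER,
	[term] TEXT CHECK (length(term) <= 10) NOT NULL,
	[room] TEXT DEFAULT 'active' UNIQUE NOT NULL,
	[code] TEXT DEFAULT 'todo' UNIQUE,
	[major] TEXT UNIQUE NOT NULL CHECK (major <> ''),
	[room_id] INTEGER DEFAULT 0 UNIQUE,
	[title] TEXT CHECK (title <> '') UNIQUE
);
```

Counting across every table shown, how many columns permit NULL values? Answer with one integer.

departments: 6 nullable (points, department_id, year, grade, level, term — PK (section, due_date) and explicit NOT NULL columns excluded).
grades: 5 nullable (email, grade, major, code, section — PK (grade_id) and explicit NOT NULL columns excluded).
rooms: 5 nullable (building, year, code, room_id, title — PK none and explicit NOT NULL columns excluded).
Total: 6 + 5 + 5 = 16.

16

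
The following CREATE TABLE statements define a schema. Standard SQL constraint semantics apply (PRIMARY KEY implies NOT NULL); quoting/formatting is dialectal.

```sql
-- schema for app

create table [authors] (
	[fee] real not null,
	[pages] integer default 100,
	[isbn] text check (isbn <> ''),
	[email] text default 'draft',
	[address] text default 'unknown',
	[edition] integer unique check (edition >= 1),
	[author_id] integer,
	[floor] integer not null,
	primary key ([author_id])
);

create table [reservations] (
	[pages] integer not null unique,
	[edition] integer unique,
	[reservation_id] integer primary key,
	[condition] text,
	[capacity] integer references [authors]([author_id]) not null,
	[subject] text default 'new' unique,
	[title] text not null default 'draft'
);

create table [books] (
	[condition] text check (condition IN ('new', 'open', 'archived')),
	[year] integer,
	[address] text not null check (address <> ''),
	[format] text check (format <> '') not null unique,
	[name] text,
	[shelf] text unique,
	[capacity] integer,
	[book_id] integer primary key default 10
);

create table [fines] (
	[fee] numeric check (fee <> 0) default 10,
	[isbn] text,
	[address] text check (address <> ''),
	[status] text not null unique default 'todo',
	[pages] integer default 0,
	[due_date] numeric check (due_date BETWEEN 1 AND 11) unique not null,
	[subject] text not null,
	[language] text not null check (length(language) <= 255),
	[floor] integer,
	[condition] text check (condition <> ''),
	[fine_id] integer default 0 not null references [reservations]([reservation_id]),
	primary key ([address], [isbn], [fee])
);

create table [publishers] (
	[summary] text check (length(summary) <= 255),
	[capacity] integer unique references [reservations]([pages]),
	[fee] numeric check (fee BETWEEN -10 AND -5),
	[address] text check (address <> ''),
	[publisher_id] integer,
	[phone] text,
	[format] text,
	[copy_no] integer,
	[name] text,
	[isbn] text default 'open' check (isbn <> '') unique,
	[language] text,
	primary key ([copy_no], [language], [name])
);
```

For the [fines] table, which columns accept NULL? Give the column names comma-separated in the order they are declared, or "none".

pages, floor, condition

- fee: part of the PRIMARY KEY, which implies NOT NULL → not nullable.
- isbn: part of the PRIMARY KEY, which implies NOT NULL → not nullable.
- address: part of the PRIMARY KEY, which implies NOT NULL → not nullable.
- status: declared NOT NULL → not nullable.
- pages: DEFAULT only fills an omitted column; an explicit NULL is still allowed → nullable.
- due_date: declared NOT NULL → not nullable.
- subject: declared NOT NULL → not nullable.
- language: declared NOT NULL → not nullable.
- floor: no NOT NULL constraint applies → nullable.
- condition: CHECK does not forbid NULL (a CHECK constraint passes when its expression is NULL) → nullable.
- fine_id: declared NOT NULL → not nullable.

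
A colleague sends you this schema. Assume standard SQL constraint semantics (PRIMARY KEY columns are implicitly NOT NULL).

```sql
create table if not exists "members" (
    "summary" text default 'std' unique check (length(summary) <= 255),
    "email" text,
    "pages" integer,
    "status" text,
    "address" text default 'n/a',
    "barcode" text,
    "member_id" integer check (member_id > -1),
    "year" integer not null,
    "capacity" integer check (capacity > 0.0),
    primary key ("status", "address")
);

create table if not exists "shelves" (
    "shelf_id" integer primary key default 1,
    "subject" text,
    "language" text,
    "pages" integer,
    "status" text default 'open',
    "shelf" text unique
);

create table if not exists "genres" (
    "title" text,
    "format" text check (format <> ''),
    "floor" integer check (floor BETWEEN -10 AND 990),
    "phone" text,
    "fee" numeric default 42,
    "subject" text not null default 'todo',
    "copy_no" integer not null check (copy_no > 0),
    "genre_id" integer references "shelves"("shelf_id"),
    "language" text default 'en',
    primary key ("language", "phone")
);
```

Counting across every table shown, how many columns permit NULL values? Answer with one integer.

16

members: 6 nullable (summary, email, pages, barcode, member_id, capacity — PK (status, address) and explicit NOT NULL columns excluded).
shelves: 5 nullable (subject, language, pages, status, shelf — PK (shelf_id) and explicit NOT NULL columns excluded).
genres: 5 nullable (title, format, floor, fee, genre_id — PK (language, phone) and explicit NOT NULL columns excluded).
Total: 6 + 5 + 5 = 16.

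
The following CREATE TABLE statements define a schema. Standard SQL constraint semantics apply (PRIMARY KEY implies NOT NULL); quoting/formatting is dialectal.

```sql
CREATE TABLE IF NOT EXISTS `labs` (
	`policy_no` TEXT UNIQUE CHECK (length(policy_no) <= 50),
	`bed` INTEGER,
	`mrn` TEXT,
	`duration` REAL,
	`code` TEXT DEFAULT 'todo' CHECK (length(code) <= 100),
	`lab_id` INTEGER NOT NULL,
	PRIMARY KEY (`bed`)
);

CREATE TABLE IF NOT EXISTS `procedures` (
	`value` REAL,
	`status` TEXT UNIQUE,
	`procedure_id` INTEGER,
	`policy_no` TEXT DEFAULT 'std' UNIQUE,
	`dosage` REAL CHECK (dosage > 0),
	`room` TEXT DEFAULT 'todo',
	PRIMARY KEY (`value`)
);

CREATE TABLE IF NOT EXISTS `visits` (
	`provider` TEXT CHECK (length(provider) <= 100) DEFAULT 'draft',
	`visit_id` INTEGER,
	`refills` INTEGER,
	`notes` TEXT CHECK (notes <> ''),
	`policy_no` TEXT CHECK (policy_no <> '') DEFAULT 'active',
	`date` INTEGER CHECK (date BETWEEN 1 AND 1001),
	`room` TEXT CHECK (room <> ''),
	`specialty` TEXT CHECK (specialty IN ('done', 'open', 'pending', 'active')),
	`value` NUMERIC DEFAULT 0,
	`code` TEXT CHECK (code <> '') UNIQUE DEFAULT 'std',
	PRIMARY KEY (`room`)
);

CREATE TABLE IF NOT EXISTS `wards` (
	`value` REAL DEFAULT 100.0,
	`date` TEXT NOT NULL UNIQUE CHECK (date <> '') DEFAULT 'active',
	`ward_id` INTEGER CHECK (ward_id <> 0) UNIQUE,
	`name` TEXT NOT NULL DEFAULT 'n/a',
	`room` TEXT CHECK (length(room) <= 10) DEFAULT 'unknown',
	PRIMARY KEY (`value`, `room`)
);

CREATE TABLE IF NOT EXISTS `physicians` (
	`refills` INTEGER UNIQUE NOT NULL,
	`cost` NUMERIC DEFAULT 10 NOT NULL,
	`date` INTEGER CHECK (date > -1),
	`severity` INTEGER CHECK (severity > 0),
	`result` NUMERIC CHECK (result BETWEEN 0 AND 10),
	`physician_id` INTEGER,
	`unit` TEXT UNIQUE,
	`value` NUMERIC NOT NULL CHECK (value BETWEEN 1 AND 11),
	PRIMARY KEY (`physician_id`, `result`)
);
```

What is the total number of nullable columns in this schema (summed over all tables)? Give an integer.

22

labs: 4 nullable (policy_no, mrn, duration, code — PK (bed) and explicit NOT NULL columns excluded).
procedures: 5 nullable (status, procedure_id, policy_no, dosage, room — PK (value) and explicit NOT NULL columns excluded).
visits: 9 nullable (provider, visit_id, refills, notes, policy_no, date, specialty, value, code — PK (room) and explicit NOT NULL columns excluded).
wards: 1 nullable (ward_id — PK (value, room) and explicit NOT NULL columns excluded).
physicians: 3 nullable (date, severity, unit — PK (physician_id, result) and explicit NOT NULL columns excluded).
Total: 4 + 5 + 9 + 1 + 3 = 22.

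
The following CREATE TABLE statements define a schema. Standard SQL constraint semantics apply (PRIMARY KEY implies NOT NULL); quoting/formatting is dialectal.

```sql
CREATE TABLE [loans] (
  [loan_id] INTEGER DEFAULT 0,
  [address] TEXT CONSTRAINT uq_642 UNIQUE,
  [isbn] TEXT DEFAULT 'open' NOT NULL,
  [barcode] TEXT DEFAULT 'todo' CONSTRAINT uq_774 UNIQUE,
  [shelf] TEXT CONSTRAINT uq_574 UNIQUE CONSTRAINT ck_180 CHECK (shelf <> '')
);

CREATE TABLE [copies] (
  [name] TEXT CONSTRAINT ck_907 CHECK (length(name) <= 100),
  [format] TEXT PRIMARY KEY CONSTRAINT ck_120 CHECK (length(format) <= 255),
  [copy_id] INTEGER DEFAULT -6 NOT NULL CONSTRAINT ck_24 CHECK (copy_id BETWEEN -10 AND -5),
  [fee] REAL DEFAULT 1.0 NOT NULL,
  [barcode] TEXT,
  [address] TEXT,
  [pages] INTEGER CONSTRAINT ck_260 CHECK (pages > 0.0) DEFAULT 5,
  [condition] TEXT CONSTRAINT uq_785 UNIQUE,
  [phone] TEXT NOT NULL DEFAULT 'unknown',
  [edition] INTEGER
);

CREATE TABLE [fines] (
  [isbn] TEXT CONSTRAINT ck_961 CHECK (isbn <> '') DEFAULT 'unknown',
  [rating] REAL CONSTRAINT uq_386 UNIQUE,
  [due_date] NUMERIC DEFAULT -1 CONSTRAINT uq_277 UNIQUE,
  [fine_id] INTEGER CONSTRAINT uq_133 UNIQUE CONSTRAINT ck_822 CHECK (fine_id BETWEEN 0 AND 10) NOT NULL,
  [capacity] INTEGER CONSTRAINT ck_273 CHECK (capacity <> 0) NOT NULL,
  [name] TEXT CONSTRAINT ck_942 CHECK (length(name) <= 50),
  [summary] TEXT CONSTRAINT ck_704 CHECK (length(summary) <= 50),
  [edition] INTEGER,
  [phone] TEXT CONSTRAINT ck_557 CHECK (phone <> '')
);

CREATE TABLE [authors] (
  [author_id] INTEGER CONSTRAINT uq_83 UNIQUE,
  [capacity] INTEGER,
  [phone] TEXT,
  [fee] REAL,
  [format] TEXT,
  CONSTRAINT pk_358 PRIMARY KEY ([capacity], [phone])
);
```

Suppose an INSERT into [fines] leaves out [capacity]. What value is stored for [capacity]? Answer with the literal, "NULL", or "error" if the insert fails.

capacity has no DEFAULT clause.
Omitting it would insert NULL, but it is declared NOT NULL, so the INSERT fails.

error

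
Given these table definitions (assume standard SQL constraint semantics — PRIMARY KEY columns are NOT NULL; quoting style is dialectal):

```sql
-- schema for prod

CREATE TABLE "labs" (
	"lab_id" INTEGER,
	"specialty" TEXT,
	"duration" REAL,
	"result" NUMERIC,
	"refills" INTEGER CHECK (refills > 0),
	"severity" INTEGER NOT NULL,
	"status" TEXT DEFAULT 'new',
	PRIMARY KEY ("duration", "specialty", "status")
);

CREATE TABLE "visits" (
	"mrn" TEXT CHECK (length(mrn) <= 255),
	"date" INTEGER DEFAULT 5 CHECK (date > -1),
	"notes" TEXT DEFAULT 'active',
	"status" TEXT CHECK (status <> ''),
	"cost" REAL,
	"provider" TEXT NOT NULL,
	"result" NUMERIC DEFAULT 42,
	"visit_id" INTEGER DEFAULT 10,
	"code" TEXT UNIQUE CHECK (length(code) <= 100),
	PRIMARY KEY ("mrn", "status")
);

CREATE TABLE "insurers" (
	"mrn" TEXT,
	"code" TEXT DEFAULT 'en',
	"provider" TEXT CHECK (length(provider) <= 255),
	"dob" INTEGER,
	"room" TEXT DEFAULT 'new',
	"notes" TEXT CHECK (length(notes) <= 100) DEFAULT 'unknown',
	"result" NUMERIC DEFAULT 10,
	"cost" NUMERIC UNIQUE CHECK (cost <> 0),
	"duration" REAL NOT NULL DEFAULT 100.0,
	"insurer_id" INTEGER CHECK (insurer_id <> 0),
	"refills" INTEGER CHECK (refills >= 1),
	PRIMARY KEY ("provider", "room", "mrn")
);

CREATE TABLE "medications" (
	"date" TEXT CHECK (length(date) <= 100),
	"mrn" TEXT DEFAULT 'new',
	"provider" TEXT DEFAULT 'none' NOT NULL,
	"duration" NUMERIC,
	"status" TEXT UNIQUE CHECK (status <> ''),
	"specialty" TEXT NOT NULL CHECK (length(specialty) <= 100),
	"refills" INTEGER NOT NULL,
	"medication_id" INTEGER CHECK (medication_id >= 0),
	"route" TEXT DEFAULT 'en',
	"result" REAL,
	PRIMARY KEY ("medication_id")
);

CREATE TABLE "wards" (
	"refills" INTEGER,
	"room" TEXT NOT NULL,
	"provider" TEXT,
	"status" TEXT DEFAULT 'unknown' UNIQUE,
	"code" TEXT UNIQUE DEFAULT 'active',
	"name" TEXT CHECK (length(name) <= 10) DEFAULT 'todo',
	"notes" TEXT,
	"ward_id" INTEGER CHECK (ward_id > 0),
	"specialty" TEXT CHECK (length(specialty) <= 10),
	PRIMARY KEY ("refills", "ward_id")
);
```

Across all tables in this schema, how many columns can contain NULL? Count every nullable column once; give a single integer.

28

labs: 3 nullable (lab_id, result, refills — PK (duration, specialty, status) and explicit NOT NULL columns excluded).
visits: 6 nullable (date, notes, cost, result, visit_id, code — PK (mrn, status) and explicit NOT NULL columns excluded).
insurers: 7 nullable (code, dob, notes, result, cost, insurer_id, refills — PK (provider, room, mrn) and explicit NOT NULL columns excluded).
medications: 6 nullable (date, mrn, duration, status, route, result — PK (medication_id) and explicit NOT NULL columns excluded).
wards: 6 nullable (provider, status, code, name, notes, specialty — PK (refills, ward_id) and explicit NOT NULL columns excluded).
Total: 3 + 6 + 7 + 6 + 6 = 28.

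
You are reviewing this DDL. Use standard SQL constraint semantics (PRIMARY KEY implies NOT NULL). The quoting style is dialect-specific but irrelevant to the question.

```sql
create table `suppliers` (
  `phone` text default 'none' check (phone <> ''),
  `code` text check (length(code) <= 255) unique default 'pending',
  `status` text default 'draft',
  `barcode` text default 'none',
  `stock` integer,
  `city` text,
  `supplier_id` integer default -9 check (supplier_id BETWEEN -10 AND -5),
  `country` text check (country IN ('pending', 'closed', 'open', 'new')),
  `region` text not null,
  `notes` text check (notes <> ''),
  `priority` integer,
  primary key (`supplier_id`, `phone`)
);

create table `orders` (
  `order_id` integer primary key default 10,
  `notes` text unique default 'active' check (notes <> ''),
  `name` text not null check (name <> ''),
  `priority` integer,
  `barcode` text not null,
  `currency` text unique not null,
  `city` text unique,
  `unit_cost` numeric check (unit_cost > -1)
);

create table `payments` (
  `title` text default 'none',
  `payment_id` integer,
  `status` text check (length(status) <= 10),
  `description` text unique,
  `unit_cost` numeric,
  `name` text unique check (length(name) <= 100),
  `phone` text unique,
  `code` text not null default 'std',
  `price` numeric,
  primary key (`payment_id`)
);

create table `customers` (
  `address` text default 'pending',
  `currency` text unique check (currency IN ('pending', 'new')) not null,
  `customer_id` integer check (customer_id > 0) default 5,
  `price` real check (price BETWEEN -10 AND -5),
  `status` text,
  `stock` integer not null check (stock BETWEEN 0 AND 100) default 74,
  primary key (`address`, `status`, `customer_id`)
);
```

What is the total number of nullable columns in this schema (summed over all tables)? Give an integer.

suppliers: 8 nullable (code, status, barcode, stock, city, country, notes, priority — PK (supplier_id, phone) and explicit NOT NULL columns excluded).
orders: 4 nullable (notes, priority, city, unit_cost — PK (order_id) and explicit NOT NULL columns excluded).
payments: 7 nullable (title, status, description, unit_cost, name, phone, price — PK (payment_id) and explicit NOT NULL columns excluded).
customers: 1 nullable (price — PK (address, status, customer_id) and explicit NOT NULL columns excluded).
Total: 8 + 4 + 7 + 1 = 20.

20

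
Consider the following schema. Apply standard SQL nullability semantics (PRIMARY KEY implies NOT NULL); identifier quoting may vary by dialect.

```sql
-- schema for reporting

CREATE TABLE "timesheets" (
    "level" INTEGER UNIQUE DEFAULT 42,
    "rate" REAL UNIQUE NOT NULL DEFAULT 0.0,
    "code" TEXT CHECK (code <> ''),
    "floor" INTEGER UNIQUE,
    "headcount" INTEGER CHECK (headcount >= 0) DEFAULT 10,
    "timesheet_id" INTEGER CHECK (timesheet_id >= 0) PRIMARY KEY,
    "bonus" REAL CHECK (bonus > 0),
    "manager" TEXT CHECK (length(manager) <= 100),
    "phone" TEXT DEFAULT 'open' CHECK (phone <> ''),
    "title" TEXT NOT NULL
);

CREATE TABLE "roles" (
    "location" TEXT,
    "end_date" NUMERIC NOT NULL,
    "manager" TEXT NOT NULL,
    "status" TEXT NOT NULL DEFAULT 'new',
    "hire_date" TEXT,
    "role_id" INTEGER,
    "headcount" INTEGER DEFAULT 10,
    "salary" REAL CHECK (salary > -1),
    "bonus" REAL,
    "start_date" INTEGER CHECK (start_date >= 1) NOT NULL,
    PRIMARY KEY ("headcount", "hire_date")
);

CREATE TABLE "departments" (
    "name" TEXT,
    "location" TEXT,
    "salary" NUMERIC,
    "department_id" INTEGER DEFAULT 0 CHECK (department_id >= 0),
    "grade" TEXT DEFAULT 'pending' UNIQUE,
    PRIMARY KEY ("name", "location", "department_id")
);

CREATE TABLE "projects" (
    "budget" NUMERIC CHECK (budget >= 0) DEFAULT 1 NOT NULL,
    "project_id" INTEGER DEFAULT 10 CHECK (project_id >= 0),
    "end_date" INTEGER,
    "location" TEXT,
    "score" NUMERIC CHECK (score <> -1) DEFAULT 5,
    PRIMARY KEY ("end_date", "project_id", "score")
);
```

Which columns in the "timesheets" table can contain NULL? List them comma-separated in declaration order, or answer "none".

level, code, floor, headcount, bonus, manager, phone

- level: UNIQUE does not imply NOT NULL → nullable.
- rate: declared NOT NULL → not nullable.
- code: CHECK does not forbid NULL (a CHECK constraint passes when its expression is NULL) → nullable.
- floor: UNIQUE does not imply NOT NULL → nullable.
- headcount: CHECK does not forbid NULL (a CHECK constraint passes when its expression is NULL) → nullable.
- timesheet_id: part of the PRIMARY KEY, which implies NOT NULL → not nullable.
- bonus: CHECK does not forbid NULL (a CHECK constraint passes when its expression is NULL) → nullable.
- manager: CHECK does not forbid NULL (a CHECK constraint passes when its expression is NULL) → nullable.
- phone: CHECK does not forbid NULL (a CHECK constraint passes when its expression is NULL) → nullable.
- title: declared NOT NULL → not nullable.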